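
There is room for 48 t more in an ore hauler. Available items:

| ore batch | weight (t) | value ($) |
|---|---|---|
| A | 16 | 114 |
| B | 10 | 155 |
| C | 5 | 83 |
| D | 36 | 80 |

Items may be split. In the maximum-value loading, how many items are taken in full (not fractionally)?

3

Greedy by value/weight ratio, highest first.
Ratios (sorted): C 16.60, B 15.50, A 7.12, D 2.22
take C (5 @ 83); take B (10 @ 155); take A (16 @ 114); take 17/36 of D → 37.78. Capacity used 48/48.
3 item(s) taken whole; one partial (take 17/36 of D).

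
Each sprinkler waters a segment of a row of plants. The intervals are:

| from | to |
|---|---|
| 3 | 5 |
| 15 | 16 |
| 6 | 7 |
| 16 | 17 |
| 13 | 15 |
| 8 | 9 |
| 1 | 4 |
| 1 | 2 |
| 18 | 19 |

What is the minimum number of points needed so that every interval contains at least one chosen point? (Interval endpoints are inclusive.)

By right end: [1,2]  [1,4]  [3,5]  [6,7]  [8,9]  [13,15]  [15,16]  [16,17]  [18,19]
[1,2] uncovered → point at 2; [3,5] uncovered → point at 5; [6,7] uncovered → point at 7; [8,9] uncovered → point at 9; [13,15] uncovered → point at 15; [16,17] uncovered → point at 17; [18,19] uncovered → point at 19.
Points: 2, 5, 7, 9, 15, 17, 19 (7 total).

7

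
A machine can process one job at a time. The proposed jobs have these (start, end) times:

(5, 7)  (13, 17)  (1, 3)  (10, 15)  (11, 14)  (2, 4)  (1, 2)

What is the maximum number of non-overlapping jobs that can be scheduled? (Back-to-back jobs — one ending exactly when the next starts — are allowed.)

4

Greedy by earliest finish: after sorting by end time, pick each interval compatible with the last pick.
By end time: (1,2), (1,3), (2,4), (5,7), (11,14), (10,15), (13,17).
Pick (1,2); next start ≥ 2 → (2,4); next start ≥ 4 → (5,7); next start ≥ 7 → (11,14).
Selected 4 jobs.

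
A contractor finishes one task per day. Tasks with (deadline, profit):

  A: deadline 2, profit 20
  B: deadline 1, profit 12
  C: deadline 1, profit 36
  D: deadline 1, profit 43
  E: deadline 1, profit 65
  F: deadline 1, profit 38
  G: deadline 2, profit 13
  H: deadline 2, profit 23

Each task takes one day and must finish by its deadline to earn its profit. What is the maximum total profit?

Profit order: E=65 D=43 F=38 C=36 H=23 A=20 G=13 B=12
Assign: E→slot 1, D skipped, F skipped, C skipped, H→slot 2, A skipped, G skipped, B skipped.
Slots: [1:E] [2:H]
Profit = 65 + 23 = 88

88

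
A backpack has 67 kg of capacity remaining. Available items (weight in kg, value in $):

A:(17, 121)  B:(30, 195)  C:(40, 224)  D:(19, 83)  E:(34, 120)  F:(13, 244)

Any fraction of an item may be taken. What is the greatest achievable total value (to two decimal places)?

Greedy by value/weight ratio, highest first.
Order: F (244/13=18.77) > A (121/17=7.12) > B (195/30=6.50) > C (224/40=5.60) > D (83/19=4.37) > E (120/34=3.53)
Fill: take F (13 @ 244) → take A (17 @ 121) → take B (30 @ 195) → take 7/40 of C → 39.20; 67/67 used.
Total value = 599.20

599.20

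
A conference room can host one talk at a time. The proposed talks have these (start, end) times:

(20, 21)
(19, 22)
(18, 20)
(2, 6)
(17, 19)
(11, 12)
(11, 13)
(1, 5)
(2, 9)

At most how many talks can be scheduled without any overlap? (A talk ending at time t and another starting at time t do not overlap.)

Order by finish time; keep every interval that doesn't clash with the previous kept one.
Sorted by end: (1,5)  (2,6)  (2,9)  (11,12)  (11,13)  (17,19)  (18,20)  (20,21)  (19,22)
take (1,5); skip (2,6); take (11,12); take (17,19); take (20,21).
Selected 4 talks.

4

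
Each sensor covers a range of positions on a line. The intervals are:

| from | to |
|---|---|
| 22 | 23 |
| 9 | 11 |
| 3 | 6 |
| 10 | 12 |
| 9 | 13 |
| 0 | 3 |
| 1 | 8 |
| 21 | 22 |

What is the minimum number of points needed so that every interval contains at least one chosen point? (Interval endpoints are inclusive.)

3

Sort by right endpoint; whenever an interval is uncovered, place a point at its right end.
Sorted: [0,3] [3,6] [1,8] [9,11] [10,12] [9,13] [21,22] [22,23]
{[0,3],[3,6],[1,8]} hit by 3; {[9,11],[10,12],[9,13]} hit by 11; {[21,22],[22,23]} hit by 22.
Points: 3, 11, 22 (3 total).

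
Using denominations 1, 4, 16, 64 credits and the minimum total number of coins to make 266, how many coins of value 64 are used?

Use the largest denomination that fits, subtract, and repeat.
266 = 4×64 + 2×4 + 2×1
Count of 64: 4

4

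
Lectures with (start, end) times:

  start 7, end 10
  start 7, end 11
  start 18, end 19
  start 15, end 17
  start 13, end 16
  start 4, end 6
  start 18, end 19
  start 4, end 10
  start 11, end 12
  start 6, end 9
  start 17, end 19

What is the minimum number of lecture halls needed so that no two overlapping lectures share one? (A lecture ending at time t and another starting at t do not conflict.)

4

starts: [4, 4, 6, 7, 7, 11, 13, 15, 17, 18, 18]
ends:   [6, 9, 10, 10, 11, 12, 16, 17, 19, 19, 19]
s4→1 s4→2 e6→1 s6→2 s7→3 s7→4  — peak 4.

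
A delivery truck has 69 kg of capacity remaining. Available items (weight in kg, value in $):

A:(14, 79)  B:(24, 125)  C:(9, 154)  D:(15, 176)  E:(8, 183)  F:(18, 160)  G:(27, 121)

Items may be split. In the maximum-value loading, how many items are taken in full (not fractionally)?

Sort by value per unit weight and fill in that order.
Order: E (183/8=22.88) > C (154/9=17.11) > D (176/15=11.73) > F (160/18=8.89) > A (79/14=5.64) > B (125/24=5.21) > G (121/27=4.48)
Fill: take E (8 @ 183) → take C (9 @ 154) → take D (15 @ 176) → take F (18 @ 160) → take A (14 @ 79) → take 5/24 of B → 26.04; 69/69 used.
5 item(s) taken whole; one partial (take 5/24 of B).

5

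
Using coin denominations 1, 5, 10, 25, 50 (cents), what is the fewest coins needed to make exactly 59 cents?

Greedy: take as many of the largest coin as possible, then repeat with the remainder.
59 − 1×50→9 − 1×5→4 − 4×1→0
Total coins = 1 + 1 + 4 = 6

6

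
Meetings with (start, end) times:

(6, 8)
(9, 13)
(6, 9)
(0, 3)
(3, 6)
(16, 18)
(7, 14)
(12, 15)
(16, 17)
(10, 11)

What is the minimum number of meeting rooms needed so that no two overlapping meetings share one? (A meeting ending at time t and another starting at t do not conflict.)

3

Events (time:±→running): 0:+→1 3:-→0 3:+→1 6:-→0 6:+→1 6:+→2 7:+→3 … peak 3.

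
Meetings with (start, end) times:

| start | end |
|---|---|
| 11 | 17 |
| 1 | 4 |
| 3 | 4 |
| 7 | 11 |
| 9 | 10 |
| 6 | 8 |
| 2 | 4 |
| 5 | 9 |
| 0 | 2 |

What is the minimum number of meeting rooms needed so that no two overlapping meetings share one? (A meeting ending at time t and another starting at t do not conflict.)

starts: [0, 1, 2, 3, 5, 6, 7, 9, 11]
ends:   [2, 4, 4, 4, 8, 9, 10, 11, 17]
s0→1 s1→2 e2→1 s2→2 s3→3  — peak 3.

3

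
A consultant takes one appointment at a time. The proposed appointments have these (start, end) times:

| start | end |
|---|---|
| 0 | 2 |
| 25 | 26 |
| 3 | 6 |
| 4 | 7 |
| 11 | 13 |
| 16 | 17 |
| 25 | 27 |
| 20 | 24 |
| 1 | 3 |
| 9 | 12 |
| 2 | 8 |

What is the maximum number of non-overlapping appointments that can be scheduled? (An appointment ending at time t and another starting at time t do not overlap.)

By end time: (0,2), (1,3), (3,6), (4,7), (2,8), (9,12), (11,13), (16,17), (20,24), (25,26), (25,27).
Pick (0,2); next start ≥ 2 → (3,6); next start ≥ 6 → (9,12); next start ≥ 12 → (16,17); next start ≥ 17 → (20,24); next start ≥ 24 → (25,26).
Selected 6 appointments.

6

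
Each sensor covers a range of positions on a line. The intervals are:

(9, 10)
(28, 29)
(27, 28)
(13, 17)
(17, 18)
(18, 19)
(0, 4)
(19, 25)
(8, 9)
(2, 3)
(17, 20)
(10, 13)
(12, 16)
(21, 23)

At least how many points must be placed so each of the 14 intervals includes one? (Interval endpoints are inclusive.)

6

Sorted: [2,3] [0,4] [8,9] [9,10] [10,13] [12,16] [13,17] [17,18] [18,19] [17,20] [21,23] [19,25] [27,28] [28,29]
{[2,3],[0,4]} hit by 3; {[8,9],[9,10]} hit by 9; {[10,13],[12,16],[13,17]} hit by 13; {[17,18],[18,19],[17,20]} hit by 18; {[21,23],[19,25]} hit by 23; {[27,28],[28,29]} hit by 28.
Points: 3, 9, 13, 18, 23, 28 (6 total).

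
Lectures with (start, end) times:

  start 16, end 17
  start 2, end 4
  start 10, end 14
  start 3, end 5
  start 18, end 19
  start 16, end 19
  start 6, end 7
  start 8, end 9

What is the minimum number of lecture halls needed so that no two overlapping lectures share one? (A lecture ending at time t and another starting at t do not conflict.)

2

Events (time:±→running): 2:+→1 3:+→2 … peak 2.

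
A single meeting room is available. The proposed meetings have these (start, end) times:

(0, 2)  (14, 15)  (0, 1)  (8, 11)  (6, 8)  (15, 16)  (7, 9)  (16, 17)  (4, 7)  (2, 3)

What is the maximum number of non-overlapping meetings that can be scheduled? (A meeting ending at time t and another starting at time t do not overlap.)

7

Sorted by end: (0,1)  (0,2)  (2,3)  (4,7)  (6,8)  (7,9)  (8,11)  (14,15)  (15,16)  (16,17)
take (0,1); take (2,3); take (4,7); skip (6,8); take (7,9); take (14,15); take (15,16); take (16,17).
Selected 7 meetings.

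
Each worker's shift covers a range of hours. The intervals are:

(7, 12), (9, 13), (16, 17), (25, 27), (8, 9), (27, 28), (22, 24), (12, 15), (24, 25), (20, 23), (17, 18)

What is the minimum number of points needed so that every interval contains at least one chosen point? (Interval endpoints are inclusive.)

6

Process intervals by earliest right end; each time one isn't hit yet, stab at its right endpoint.
By right end: [8,9]  [7,12]  [9,13]  [12,15]  [16,17]  [17,18]  [20,23]  [22,24]  [24,25]  [25,27]  [27,28]
[8,9] uncovered → point at 9; [12,15] uncovered → point at 15; [16,17] uncovered → point at 17; [20,23] uncovered → point at 23; [24,25] uncovered → point at 25; [27,28] uncovered → point at 28.
Points: 9, 15, 17, 23, 25, 28 (6 total).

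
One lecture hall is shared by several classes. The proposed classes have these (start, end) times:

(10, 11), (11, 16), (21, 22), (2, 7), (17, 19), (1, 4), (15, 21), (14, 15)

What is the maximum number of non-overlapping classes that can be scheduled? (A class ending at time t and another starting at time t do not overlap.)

5

Greedy by earliest finish: after sorting by end time, pick each interval compatible with the last pick.
Sorted by end: (1,4)  (2,7)  (10,11)  (14,15)  (11,16)  (17,19)  (15,21)  (21,22)
take (1,4); take (10,11); take (14,15); take (17,19); take (21,22).
Selected 5 classes.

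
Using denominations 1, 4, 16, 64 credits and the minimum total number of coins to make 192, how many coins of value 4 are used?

0

Greedy: take as many of the largest coin as possible, then repeat with the remainder.
192 = 3×64
Count of 4: 0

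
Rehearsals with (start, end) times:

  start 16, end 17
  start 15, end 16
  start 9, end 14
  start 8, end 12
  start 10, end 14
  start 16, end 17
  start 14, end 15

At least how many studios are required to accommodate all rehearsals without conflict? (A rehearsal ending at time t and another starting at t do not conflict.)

3

Count concurrent intervals with a sweep; the peak is the room count.
Events (time:±→running): 8:+→1 9:+→2 10:+→3 … peak 3.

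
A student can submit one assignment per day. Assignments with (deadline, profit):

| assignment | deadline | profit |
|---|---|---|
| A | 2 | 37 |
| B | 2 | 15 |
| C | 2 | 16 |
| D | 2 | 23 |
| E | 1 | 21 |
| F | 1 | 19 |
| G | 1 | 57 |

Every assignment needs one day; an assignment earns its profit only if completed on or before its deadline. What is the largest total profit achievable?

94

By profit: G(d1,57), A(d2,37), D(d2,23), E(d1,21), F(d1,19), C(d2,16), B(d2,15)
G→slot 1; A→slot 2; D skipped; E skipped; F skipped; C skipped; B skipped.
Profit = 57 + 37 = 94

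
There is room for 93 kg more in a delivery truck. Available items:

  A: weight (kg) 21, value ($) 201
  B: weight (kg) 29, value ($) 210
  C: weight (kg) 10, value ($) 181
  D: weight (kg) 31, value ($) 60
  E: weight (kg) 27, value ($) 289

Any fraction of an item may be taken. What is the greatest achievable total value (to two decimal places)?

892.61

Sort by value per unit weight and fill in that order.
Ratios (sorted): C 18.10, E 10.70, A 9.57, B 7.24, D 1.94
take C (10 @ 181); take E (27 @ 289); take A (21 @ 201); take B (29 @ 210); take 6/31 of D → 11.61. Capacity used 93/93.
Total value = 892.61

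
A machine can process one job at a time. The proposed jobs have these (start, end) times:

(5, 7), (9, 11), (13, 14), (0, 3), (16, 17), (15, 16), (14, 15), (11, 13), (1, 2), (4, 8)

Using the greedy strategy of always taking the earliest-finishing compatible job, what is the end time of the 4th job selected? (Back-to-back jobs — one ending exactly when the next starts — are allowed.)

Sorted by end: (1,2)  (0,3)  (5,7)  (4,8)  (9,11)  (11,13)  (13,14)  (14,15)  (15,16)  (16,17)
take (1,2); skip (0,3); take (5,7); take (9,11); take (11,13); take (13,14); take (14,15); take (15,16); take (16,17).
Selected: (1,2) (5,7) (9,11) (11,13) (13,14) (14,15) (15,16) (16,17)

13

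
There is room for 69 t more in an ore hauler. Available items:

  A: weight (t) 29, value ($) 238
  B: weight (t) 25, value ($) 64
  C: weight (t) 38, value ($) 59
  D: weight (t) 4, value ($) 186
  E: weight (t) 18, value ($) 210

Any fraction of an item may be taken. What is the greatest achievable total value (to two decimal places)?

680.08

Sort by value per unit weight and fill in that order.
Order: D (186/4=46.50) > E (210/18=11.67) > A (238/29=8.21) > B (64/25=2.56) > C (59/38=1.55)
Fill: take D (4 @ 186) → take E (18 @ 210) → take A (29 @ 238) → take 18/25 of B → 46.08; 69/69 used.
Total value = 680.08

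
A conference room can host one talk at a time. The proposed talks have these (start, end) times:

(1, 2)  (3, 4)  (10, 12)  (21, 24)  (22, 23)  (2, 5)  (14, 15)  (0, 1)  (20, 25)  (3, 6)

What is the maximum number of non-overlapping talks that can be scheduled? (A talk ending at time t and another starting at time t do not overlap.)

6

By end time: (0,1), (1,2), (3,4), (2,5), (3,6), (10,12), (14,15), (22,23), (21,24), (20,25).
Pick (0,1); next start ≥ 1 → (1,2); next start ≥ 2 → (3,4); next start ≥ 4 → (10,12); next start ≥ 12 → (14,15); next start ≥ 15 → (22,23).
Selected 6 talks.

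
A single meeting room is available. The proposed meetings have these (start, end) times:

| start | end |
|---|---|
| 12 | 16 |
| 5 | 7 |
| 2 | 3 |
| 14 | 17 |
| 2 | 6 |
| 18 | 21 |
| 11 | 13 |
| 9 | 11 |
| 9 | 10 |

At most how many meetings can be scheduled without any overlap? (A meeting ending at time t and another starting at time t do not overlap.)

6

Sorted by end: (2,3)  (2,6)  (5,7)  (9,10)  (9,11)  (11,13)  (12,16)  (14,17)  (18,21)
take (2,3); take (5,7); take (9,10); skip (9,11); take (11,13); take (14,17); take (18,21).
Selected 6 meetings.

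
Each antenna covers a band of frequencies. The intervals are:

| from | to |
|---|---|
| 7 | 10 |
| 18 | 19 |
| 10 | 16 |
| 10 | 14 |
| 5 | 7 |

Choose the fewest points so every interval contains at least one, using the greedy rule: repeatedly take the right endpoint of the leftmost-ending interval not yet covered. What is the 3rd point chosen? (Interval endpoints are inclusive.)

19

Sorted: [5,7] [7,10] [10,14] [10,16] [18,19]
{[5,7],[7,10]} hit by 7; {[10,14],[10,16]} hit by 14; {[18,19]} hit by 19.
Points: 7, 14, 19 (3 total).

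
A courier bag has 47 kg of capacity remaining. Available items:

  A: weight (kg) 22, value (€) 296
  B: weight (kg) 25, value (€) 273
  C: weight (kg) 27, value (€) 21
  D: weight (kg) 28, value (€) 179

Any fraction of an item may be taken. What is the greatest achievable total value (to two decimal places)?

Ratios (sorted): A 13.45, B 10.92, D 6.39, C 0.78
take A (22 @ 296); take B (25 @ 273). Capacity used 47/47.
Total value = 569.00

569.00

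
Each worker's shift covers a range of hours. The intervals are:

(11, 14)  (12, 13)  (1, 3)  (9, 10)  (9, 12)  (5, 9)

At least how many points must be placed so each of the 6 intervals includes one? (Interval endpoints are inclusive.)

Process intervals by earliest right end; each time one isn't hit yet, stab at its right endpoint.
Sorted: [1,3] [5,9] [9,10] [9,12] [12,13] [11,14]
{[1,3]} hit by 3; {[5,9],[9,10],[9,12]} hit by 9; {[12,13],[11,14]} hit by 13.
Points: 3, 9, 13 (3 total).

3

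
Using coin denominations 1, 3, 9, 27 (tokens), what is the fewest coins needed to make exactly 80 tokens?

Greedy: take as many of the largest coin as possible, then repeat with the remainder.
80 = 2×27 + 2×9 + 2×3 + 2×1
Total coins = 2 + 2 + 2 + 2 = 8

8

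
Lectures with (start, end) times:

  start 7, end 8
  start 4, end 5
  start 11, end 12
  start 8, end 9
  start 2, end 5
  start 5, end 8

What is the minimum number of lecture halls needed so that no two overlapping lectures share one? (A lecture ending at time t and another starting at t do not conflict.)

2

Count concurrent intervals with a sweep; the peak is the room count.
starts: [2, 4, 5, 7, 8, 11]
ends:   [5, 5, 8, 8, 9, 12]
s2→1 s4→2  — peak 2.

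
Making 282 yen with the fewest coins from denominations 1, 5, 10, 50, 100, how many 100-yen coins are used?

Use the largest denomination that fits, subtract, and repeat.
282 = 2×100 + 1×50 + 3×10 + 2×1
Count of 100: 2

2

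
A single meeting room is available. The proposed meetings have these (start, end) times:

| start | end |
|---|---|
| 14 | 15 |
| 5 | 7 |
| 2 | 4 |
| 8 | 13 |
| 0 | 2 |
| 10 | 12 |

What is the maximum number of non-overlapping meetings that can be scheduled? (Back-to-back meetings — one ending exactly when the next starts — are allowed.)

5

Greedy by earliest finish: after sorting by end time, pick each interval compatible with the last pick.
Sorted by end: (0,2)  (2,4)  (5,7)  (10,12)  (8,13)  (14,15)
take (0,2); take (2,4); take (5,7); take (10,12); skip (8,13); take (14,15).
Selected 5 meetings.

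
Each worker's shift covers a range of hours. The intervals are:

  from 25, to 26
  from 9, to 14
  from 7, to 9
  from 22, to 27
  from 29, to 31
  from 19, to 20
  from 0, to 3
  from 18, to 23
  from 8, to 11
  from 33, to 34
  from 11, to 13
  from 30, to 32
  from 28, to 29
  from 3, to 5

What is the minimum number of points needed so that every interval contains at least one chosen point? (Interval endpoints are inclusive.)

Process intervals by earliest right end; each time one isn't hit yet, stab at its right endpoint.
By right end: [0,3]  [3,5]  [7,9]  [8,11]  [11,13]  [9,14]  [19,20]  [18,23]  [25,26]  [22,27]  [28,29]  [29,31]  [30,32]  [33,34]
[0,3] uncovered → point at 3; [7,9] uncovered → point at 9; [11,13] uncovered → point at 13; [19,20] uncovered → point at 20; [25,26] uncovered → point at 26; [28,29] uncovered → point at 29; [30,32] uncovered → point at 32; [33,34] uncovered → point at 34.
Points: 3, 9, 13, 20, 26, 29, 32, 34 (8 total).

8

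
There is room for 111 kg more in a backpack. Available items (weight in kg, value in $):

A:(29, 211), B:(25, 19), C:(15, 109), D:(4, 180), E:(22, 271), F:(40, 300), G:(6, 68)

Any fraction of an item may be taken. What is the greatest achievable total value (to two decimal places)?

1102.67

Ratios (sorted): D 45.00, E 12.32, G 11.33, F 7.50, A 7.28, C 7.27, B 0.76
take D (4 @ 180); take E (22 @ 271); take G (6 @ 68); take F (40 @ 300); take A (29 @ 211); take 10/15 of C → 72.67. Capacity used 111/111.
Total value = 1102.67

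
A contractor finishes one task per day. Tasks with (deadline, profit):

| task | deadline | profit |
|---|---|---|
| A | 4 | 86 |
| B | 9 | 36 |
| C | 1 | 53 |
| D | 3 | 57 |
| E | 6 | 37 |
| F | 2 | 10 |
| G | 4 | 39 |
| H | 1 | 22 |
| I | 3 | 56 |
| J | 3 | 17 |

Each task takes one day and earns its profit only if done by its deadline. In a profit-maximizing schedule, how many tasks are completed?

6

By profit: A(d4,86), D(d3,57), I(d3,56), C(d1,53), G(d4,39), E(d6,37), B(d9,36), H(d1,22), J(d3,17), F(d2,10)
A→slot 4; D→slot 3; I→slot 2; C→slot 1; G skipped; E→slot 6; B→slot 9; H skipped; J skipped; F skipped.
6 of 10 scheduled.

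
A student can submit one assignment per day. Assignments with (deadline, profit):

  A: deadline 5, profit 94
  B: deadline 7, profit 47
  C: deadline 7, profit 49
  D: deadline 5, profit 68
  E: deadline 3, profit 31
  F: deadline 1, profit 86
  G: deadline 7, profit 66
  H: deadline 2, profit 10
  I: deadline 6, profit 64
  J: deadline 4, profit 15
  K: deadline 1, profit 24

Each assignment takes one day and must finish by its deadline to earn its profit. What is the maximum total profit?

Sort by profit descending; place each in the latest free slot ≤ its deadline.
Profit order: A=94 F=86 D=68 G=66 I=64 C=49 B=47 E=31 K=24 J=15 H=10
Assign: A→slot 5, F→slot 1, D→slot 4, G→slot 7, I→slot 6, C→slot 3, B→slot 2, E skipped, K skipped, J skipped, H skipped.
Slots: [1:F] [2:B] [3:C] [4:D] [5:A] [6:I] [7:G]
Profit = 86 + 47 + 49 + 68 + 94 + 64 + 66 = 474

474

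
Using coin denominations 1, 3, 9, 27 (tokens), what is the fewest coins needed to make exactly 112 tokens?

6

Use the largest denomination that fits, subtract, and repeat.
112 − 4×27→4 − 1×3→1 − 1×1→0
Total coins = 4 + 1 + 1 = 6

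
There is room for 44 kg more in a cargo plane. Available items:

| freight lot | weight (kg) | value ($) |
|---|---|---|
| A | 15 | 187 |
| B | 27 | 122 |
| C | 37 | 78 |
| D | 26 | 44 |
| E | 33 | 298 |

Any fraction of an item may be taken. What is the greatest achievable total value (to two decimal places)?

Ratios (sorted): A 12.47, E 9.03, B 4.52, C 2.11, D 1.69
take A (15 @ 187); take 29/33 of E → 261.88. Capacity used 44/44.
Total value = 448.88

448.88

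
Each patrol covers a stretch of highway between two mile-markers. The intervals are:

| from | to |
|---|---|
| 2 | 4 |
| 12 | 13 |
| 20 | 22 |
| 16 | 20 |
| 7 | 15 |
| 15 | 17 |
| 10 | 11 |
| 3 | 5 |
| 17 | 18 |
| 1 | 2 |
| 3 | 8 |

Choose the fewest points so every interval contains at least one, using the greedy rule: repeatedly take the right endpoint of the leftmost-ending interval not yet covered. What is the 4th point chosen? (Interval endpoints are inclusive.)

Sort by right endpoint; whenever an interval is uncovered, place a point at its right end.
By right end: [1,2]  [2,4]  [3,5]  [3,8]  [10,11]  [12,13]  [7,15]  [15,17]  [17,18]  [16,20]  [20,22]
[1,2] uncovered → point at 2; [3,5] uncovered → point at 5; [10,11] uncovered → point at 11; [12,13] uncovered → point at 13; [15,17] uncovered → point at 17; [20,22] uncovered → point at 22.
Points: 2, 5, 11, 13, 17, 22 (6 total).

13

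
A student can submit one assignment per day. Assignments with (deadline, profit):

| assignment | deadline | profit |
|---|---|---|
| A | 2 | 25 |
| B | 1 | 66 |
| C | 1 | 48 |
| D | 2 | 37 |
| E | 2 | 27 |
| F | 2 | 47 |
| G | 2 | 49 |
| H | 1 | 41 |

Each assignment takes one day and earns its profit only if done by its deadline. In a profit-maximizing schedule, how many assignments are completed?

Take jobs in profit order; each goes to the latest open slot no later than its deadline.
Profit order: B=66 G=49 C=48 F=47 H=41 D=37 E=27 A=25
Assign: B→slot 1, G→slot 2, C skipped, F skipped, H skipped, D skipped, E skipped, A skipped.
Slots: [1:B] [2:G]
2 of 8 scheduled.

2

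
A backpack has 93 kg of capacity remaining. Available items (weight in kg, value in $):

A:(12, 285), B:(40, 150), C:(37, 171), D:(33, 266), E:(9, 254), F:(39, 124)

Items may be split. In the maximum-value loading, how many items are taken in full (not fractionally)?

Greedy by value/weight ratio, highest first.
Ratios (sorted): E 28.22, A 23.75, D 8.06, C 4.62, B 3.75, F 3.18
take E (9 @ 254); take A (12 @ 285); take D (33 @ 266); take C (37 @ 171); take 2/40 of B → 7.50. Capacity used 93/93.
4 item(s) taken whole; one partial (take 2/40 of B).

4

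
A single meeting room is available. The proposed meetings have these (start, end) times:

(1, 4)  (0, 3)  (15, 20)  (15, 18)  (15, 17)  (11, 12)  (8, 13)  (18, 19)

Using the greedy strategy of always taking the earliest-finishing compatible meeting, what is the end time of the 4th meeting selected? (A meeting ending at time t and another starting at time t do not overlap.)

By end time: (0,3), (1,4), (11,12), (8,13), (15,17), (15,18), (18,19), (15,20).
Pick (0,3); next start ≥ 3 → (11,12); next start ≥ 12 → (15,17); next start ≥ 17 → (18,19).
Selected: (0,3) (11,12) (15,17) (18,19)

19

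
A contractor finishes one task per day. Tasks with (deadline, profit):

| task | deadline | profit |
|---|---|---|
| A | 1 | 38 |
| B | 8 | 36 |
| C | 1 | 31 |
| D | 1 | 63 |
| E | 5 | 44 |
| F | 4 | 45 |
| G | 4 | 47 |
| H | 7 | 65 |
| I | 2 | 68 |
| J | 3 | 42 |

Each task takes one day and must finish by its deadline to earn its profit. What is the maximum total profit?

368

By profit: I(d2,68), H(d7,65), D(d1,63), G(d4,47), F(d4,45), E(d5,44), J(d3,42), A(d1,38), B(d8,36), C(d1,31)
I→slot 2; H→slot 7; D→slot 1; G→slot 4; F→slot 3; E→slot 5; J skipped; A skipped; B→slot 8; C skipped.
Profit = 63 + 68 + 45 + 47 + 44 + 65 + 36 = 368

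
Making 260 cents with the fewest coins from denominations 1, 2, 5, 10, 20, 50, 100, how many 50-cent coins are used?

1

Use the largest denomination that fits, subtract, and repeat.
260 − 2×100→60 − 1×50→10 − 1×10→0
Count of 50: 1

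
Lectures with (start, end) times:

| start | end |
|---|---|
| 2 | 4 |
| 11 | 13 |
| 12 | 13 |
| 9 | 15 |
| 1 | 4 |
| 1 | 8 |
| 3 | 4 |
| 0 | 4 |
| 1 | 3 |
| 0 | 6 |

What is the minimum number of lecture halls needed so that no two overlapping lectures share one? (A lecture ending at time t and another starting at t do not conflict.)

Count concurrent intervals with a sweep; the peak is the room count.
Events (time:±→running): 0:+→1 0:+→2 1:+→3 1:+→4 1:+→5 2:+→6 … peak 6.

6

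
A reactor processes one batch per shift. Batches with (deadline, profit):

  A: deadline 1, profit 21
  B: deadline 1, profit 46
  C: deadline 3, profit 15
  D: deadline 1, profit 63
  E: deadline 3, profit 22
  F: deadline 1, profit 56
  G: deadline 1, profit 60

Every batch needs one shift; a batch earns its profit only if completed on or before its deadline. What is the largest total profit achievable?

By profit: D(d1,63), G(d1,60), F(d1,56), B(d1,46), E(d3,22), A(d1,21), C(d3,15)
D→slot 1; G skipped; F skipped; B skipped; E→slot 3; A skipped; C→slot 2.
Profit = 63 + 15 + 22 = 100

100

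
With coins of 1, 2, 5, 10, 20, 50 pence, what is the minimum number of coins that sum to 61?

61 = 1×50 + 1×10 + 1×1
Total coins = 1 + 1 + 1 = 3

3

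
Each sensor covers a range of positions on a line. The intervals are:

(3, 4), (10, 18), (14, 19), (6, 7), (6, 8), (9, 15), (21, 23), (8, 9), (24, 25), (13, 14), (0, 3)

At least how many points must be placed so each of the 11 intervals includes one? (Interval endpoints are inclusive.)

6

Process intervals by earliest right end; each time one isn't hit yet, stab at its right endpoint.
By right end: [0,3]  [3,4]  [6,7]  [6,8]  [8,9]  [13,14]  [9,15]  [10,18]  [14,19]  [21,23]  [24,25]
[0,3] uncovered → point at 3; [6,7] uncovered → point at 7; [8,9] uncovered → point at 9; [13,14] uncovered → point at 14; [21,23] uncovered → point at 23; [24,25] uncovered → point at 25.
Points: 3, 7, 9, 14, 23, 25 (6 total).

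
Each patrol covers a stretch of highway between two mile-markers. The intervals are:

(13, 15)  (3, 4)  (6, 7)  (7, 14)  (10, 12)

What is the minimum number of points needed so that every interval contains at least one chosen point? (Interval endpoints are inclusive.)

By right end: [3,4]  [6,7]  [10,12]  [7,14]  [13,15]
[3,4] uncovered → point at 4; [6,7] uncovered → point at 7; [10,12] uncovered → point at 12; [13,15] uncovered → point at 15.
Points: 4, 7, 12, 15 (4 total).

4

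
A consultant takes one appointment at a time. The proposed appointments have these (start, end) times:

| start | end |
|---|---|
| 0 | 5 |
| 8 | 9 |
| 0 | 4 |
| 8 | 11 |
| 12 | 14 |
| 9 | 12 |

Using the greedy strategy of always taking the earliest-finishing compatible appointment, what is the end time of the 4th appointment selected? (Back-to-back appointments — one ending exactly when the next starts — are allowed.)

By end time: (0,4), (0,5), (8,9), (8,11), (9,12), (12,14).
Pick (0,4); next start ≥ 4 → (8,9); next start ≥ 9 → (9,12); next start ≥ 12 → (12,14).
Selected: (0,4) (8,9) (9,12) (12,14)

14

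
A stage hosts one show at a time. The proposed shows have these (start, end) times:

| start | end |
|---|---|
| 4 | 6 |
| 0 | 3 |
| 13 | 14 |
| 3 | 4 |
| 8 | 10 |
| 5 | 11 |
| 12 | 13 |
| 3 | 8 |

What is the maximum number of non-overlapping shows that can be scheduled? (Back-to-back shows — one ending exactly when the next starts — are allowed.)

6

Sorted by end: (0,3)  (3,4)  (4,6)  (3,8)  (8,10)  (5,11)  (12,13)  (13,14)
take (0,3); take (3,4); take (4,6); take (8,10); skip (5,11); take (12,13); take (13,14).
Selected 6 shows.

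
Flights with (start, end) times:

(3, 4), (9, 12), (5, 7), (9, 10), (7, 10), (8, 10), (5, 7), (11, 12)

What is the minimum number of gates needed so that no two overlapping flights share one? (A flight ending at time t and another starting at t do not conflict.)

4

Count concurrent intervals with a sweep; the peak is the room count.
Events (time:±→running): 3:+→1 4:-→0 5:+→1 5:+→2 7:-→1 7:-→0 7:+→1 8:+→2 9:+→3 9:+→4 … peak 4.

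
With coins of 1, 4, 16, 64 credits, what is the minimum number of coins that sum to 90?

6

90 − 1×64→26 − 1×16→10 − 2×4→2 − 2×1→0
Total coins = 1 + 1 + 2 + 2 = 6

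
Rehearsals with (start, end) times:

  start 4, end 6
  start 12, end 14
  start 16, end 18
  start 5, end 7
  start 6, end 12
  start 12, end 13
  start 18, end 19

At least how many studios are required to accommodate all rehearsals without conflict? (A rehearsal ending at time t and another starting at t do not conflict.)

The answer is the maximum number of intervals overlapping at any instant.
Events (time:±→running): 4:+→1 5:+→2 … peak 2.

2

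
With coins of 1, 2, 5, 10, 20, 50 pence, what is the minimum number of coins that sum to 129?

6

129 = 2×50 + 1×20 + 1×5 + 2×2
Total coins = 2 + 1 + 1 + 2 = 6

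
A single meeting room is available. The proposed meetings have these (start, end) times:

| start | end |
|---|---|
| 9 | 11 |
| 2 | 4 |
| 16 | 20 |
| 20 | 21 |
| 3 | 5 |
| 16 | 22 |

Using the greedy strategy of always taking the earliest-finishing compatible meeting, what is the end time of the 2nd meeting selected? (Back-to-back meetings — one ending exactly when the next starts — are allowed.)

By end time: (2,4), (3,5), (9,11), (16,20), (20,21), (16,22).
Pick (2,4); next start ≥ 4 → (9,11); next start ≥ 11 → (16,20); next start ≥ 20 → (20,21).
Selected: (2,4) (9,11) (16,20) (20,21)

11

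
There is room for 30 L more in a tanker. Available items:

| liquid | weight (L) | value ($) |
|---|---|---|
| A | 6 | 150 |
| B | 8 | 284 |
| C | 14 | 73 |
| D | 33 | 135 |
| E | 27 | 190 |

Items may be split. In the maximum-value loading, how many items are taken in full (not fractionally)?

2

Order: B (284/8=35.50) > A (150/6=25.00) > E (190/27=7.04) > C (73/14=5.21) > D (135/33=4.09)
Fill: take B (8 @ 284) → take A (6 @ 150) → take 16/27 of E → 112.59; 30/30 used.
2 item(s) taken whole; one partial (take 16/27 of E).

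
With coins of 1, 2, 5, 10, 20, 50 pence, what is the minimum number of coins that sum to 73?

4

73 = 1×50 + 1×20 + 1×2 + 1×1
Total coins = 1 + 1 + 1 + 1 = 4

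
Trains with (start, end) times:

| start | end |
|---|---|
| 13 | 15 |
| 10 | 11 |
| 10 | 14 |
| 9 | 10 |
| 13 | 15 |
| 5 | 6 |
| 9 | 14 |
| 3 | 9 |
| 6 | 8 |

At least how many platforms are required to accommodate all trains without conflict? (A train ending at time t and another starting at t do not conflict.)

The answer is the maximum number of intervals overlapping at any instant.
Events (time:±→running): 3:+→1 5:+→2 6:-→1 6:+→2 8:-→1 9:-→0 9:+→1 9:+→2 10:-→1 10:+→2 10:+→3 11:-→2 13:+→3 13:+→4 … peak 4.

4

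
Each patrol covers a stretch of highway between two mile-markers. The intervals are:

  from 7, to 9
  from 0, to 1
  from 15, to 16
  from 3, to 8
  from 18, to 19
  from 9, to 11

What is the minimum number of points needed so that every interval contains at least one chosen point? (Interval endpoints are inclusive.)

Sorted: [0,1] [3,8] [7,9] [9,11] [15,16] [18,19]
{[0,1]} hit by 1; {[3,8],[7,9]} hit by 8; {[9,11]} hit by 11; {[15,16]} hit by 16; {[18,19]} hit by 19.
Points: 1, 8, 11, 16, 19 (5 total).

5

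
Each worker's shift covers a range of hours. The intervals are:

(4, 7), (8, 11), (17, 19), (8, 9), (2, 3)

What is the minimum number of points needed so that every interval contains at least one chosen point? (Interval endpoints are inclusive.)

Sort by right endpoint; whenever an interval is uncovered, place a point at its right end.
By right end: [2,3]  [4,7]  [8,9]  [8,11]  [17,19]
[2,3] uncovered → point at 3; [4,7] uncovered → point at 7; [8,9] uncovered → point at 9; [17,19] uncovered → point at 19.
Points: 3, 7, 9, 19 (4 total).

4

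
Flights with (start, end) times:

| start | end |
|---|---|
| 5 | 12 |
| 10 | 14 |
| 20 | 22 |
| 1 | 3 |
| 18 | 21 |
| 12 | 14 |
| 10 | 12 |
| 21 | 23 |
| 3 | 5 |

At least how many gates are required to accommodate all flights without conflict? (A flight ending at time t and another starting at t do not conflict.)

3

Events (time:±→running): 1:+→1 3:-→0 3:+→1 5:-→0 5:+→1 10:+→2 10:+→3 … peak 3.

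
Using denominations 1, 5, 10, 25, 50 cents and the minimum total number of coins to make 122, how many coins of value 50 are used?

2

Use the largest denomination that fits, subtract, and repeat.
122 − 2×50→22 − 2×10→2 − 2×1→0
Count of 50: 2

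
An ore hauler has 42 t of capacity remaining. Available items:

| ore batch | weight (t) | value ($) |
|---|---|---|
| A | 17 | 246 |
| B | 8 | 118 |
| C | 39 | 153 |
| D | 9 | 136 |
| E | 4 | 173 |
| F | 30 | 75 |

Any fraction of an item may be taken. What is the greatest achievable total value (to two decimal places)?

Ratios (sorted): E 43.25, D 15.11, B 14.75, A 14.47, C 3.92, F 2.50
take E (4 @ 173); take D (9 @ 136); take B (8 @ 118); take A (17 @ 246); take 4/39 of C → 15.69. Capacity used 42/42.
Total value = 688.69

688.69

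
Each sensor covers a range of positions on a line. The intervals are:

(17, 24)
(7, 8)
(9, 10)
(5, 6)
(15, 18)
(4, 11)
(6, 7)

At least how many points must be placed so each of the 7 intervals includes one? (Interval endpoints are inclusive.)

4

Sort by right endpoint; whenever an interval is uncovered, place a point at its right end.
By right end: [5,6]  [6,7]  [7,8]  [9,10]  [4,11]  [15,18]  [17,24]
[5,6] uncovered → point at 6; [7,8] uncovered → point at 8; [9,10] uncovered → point at 10; [15,18] uncovered → point at 18.
Points: 6, 8, 10, 18 (4 total).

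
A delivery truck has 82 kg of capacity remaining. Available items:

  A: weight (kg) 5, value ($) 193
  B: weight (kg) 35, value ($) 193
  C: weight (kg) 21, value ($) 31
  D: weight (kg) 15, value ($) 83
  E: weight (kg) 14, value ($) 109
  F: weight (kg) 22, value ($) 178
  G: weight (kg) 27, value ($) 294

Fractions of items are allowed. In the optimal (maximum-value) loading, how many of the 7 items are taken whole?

4

Ratios (sorted): A 38.60, G 10.89, F 8.09, E 7.79, D 5.53, B 5.51, C 1.48
take A (5 @ 193); take G (27 @ 294); take F (22 @ 178); take E (14 @ 109); take 14/15 of D → 77.47. Capacity used 82/82.
4 item(s) taken whole; one partial (take 14/15 of D).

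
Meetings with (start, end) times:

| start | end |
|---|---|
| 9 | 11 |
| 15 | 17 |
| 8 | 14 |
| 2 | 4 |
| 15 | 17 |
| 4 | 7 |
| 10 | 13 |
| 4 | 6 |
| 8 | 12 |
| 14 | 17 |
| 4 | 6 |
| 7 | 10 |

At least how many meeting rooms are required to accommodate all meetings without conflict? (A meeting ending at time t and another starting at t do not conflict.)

4

starts: [2, 4, 4, 4, 7, 8, 8, 9, 10, 14, 15, 15]
ends:   [4, 6, 6, 7, 10, 11, 12, 13, 14, 17, 17, 17]
s2→1 e4→0 s4→1 s4→2 s4→3 e6→2 e6→1 e7→0 s7→1 s8→2 s8→3 s9→4  — peak 4.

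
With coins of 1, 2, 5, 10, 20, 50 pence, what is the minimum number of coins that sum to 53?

3

Use the largest denomination that fits, subtract, and repeat.
53 − 1×50→3 − 1×2→1 − 1×1→0
Total coins = 1 + 1 + 1 = 3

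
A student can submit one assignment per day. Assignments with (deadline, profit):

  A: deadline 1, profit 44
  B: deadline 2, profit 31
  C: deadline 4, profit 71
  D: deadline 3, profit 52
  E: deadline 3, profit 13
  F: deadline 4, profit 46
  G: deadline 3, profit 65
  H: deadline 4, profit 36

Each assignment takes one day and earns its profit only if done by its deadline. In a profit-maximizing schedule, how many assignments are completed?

4

Sort by profit descending; place each in the latest free slot ≤ its deadline.
Profit order: C=71 G=65 D=52 F=46 A=44 H=36 B=31 E=13
Assign: C→slot 4, G→slot 3, D→slot 2, F→slot 1, A skipped, H skipped, B skipped, E skipped.
Slots: [1:F] [2:D] [3:G] [4:C]
4 of 8 scheduled.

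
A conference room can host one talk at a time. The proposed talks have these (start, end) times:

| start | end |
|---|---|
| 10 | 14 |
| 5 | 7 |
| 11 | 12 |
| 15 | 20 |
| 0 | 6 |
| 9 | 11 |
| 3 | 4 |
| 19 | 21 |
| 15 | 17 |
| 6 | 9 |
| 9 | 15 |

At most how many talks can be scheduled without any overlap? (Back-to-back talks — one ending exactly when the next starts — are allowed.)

Sorted by end: (3,4)  (0,6)  (5,7)  (6,9)  (9,11)  (11,12)  (10,14)  (9,15)  (15,17)  (15,20)  (19,21)
take (3,4); skip (0,6); take (5,7); skip (6,9); take (9,11); take (11,12); skip (10,14); skip (9,15); take (15,17); skip (15,20); take (19,21).
Selected 6 talks.

6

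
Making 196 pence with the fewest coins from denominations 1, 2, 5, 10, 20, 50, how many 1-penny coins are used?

196 − 3×50→46 − 2×20→6 − 1×5→1 − 1×1→0
Count of 1: 1

1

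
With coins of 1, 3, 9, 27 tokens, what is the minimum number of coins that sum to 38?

Greedy: take as many of the largest coin as possible, then repeat with the remainder.
38 − 1×27→11 − 1×9→2 − 2×1→0
Total coins = 1 + 1 + 2 = 4

4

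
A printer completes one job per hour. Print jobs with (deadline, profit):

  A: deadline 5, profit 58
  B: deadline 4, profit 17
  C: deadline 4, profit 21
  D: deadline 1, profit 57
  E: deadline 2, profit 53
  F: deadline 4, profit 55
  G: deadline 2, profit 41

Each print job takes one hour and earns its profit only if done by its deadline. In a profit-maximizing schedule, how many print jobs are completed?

5

Take jobs in profit order; each goes to the latest open slot no later than its deadline.
Profit order: A=58 D=57 F=55 E=53 G=41 C=21 B=17
Assign: A→slot 5, D→slot 1, F→slot 4, E→slot 2, G skipped, C→slot 3, B skipped.
Slots: [1:D] [2:E] [3:C] [4:F] [5:A]
5 of 7 scheduled.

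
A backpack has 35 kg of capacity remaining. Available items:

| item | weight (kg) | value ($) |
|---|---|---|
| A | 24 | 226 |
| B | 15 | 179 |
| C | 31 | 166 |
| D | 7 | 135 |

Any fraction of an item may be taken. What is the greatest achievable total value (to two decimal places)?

Sort by value per unit weight and fill in that order.
Order: D (135/7=19.29) > B (179/15=11.93) > A (226/24=9.42) > C (166/31=5.35)
Fill: take D (7 @ 135) → take B (15 @ 179) → take 13/24 of A → 122.42; 35/35 used.
Total value = 436.42

436.42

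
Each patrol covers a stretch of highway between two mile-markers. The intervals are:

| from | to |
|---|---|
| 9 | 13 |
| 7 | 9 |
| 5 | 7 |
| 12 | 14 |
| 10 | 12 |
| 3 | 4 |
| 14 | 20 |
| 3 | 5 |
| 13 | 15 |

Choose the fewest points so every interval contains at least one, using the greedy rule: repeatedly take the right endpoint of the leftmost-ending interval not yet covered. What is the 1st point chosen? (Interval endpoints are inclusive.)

4

Sort by right endpoint; whenever an interval is uncovered, place a point at its right end.
Sorted: [3,4] [3,5] [5,7] [7,9] [10,12] [9,13] [12,14] [13,15] [14,20]
{[3,4],[3,5]} hit by 4; {[5,7],[7,9]} hit by 7; {[10,12],[9,13],[12,14]} hit by 12; {[13,15],[14,20]} hit by 15.
Points: 4, 7, 12, 15 (4 total).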